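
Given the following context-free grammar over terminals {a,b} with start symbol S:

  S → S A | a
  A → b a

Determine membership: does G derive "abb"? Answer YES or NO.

CNF form of G:
  S -> S A | a
  A -> T0 T1
  T0 -> b
  T1 -> a

CYK table (by increasing span):
  T[0,0] 'a' = {S,T1}  orig:{S}
  T[1,1] 'b' = {T0}  orig:{}
  T[2,2] 'b' = {T0}  orig:{}
  T[0,1] 'ab' = ∅
  T[1,2] 'bb' = ∅
  T[0,2] 'abb' = ∅

S ∉ T[0,2] ⇒ NO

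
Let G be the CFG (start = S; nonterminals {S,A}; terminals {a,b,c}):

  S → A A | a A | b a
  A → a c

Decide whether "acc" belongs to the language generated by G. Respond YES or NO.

CNF form of G:
  S -> A A | T0 A | T2 T0
  A -> T0 T1
  T0 -> a
  T1 -> c
  T2 -> b

Fill CYK table bottom-up:
  cell(0,0) a: {T0}  orig:{}
  cell(1,1) c: {T1}  orig:{}
  cell(2,2) c: {T1}  orig:{}
  cell(0,1) ac: {A}
  cell(1,2) cc: ∅
  cell(0,2) acc: ∅

S ∉ T[0,2] ⇒ NO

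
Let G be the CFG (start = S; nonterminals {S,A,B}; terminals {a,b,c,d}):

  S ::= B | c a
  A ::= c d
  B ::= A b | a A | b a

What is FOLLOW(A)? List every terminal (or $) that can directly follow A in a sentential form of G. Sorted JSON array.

FIRST iteration:
[1]
  A via A→c d: +{c}
  B via B→A b: +{c}
  B via B→a A: +{a}
  B via B→b a: +{b}
  S via S→B: +{a,b,c}
  S: {a,b,c}  A: {c}  B: {a,b,c}
[2] done
  S: {a,b,c}  A: {c}  B: {a,b,c}

FOLLOW sets:
seed FOLLOW(S) with $
round 1:
  B→A b: FOLLOW(A) ⊇ FIRST(b) = {b}; new: +{b}
  S→B: FOLLOW(B) ⊇ FOLLOW(S) ⊇ {$}; new: +{$}
  FOLLOW[S]={$}  FOLLOW[A]={b}  FOLLOW[B]={$}
round 2:
  B→a A: FOLLOW(A) ⊇ FOLLOW(B) ⊇ {$}; new: +{$}
  FOLLOW[S]={$}  FOLLOW[A]={$,b}  FOLLOW[B]={$}
round 3: done
  FOLLOW[S]={$}  FOLLOW[A]={$,b}  FOLLOW[B]={$}

FOLLOW(A) = ["$", "b"]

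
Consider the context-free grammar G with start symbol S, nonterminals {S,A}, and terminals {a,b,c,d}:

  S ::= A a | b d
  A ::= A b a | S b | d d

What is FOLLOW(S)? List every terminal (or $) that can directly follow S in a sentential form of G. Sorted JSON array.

FIRST sets, iterate to fixpoint:
round 1:
  A via A→d d: +{d}
  S via S→A a: +{d}
  S via S→b d: +{b}
  FIRST(S)={b,d}  FIRST(A)={d}
round 2:
  A via A→S b: +{b}
  FIRST(S)={b,d}  FIRST(A)={b,d}
round 3: done
  FIRST(S)={b,d}  FIRST(A)={b,d}

FOLLOW sets:
initialize: $ ∈ FOLLOW(S)
pass 1:
  A→A b a: FOLLOW(A) ⊇ FIRST(b) = {b}; new: +{b}
  A→S b: FOLLOW(S) ⊇ FIRST(b) = {b}; new: +{b}
  S→A a: FOLLOW(A) ⊇ FIRST(a) = {a}; new: +{a}
  S: {$,b}  A: {a,b}
pass 2: (no change)
  S: {$,b}  A: {a,b}

FOLLOW(S) = ["$", "b"]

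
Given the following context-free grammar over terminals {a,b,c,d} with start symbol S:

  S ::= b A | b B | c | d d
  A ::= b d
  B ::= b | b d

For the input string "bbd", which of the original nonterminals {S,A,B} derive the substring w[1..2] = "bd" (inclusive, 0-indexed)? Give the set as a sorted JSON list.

CNF form of G:
  S -> T0 A | T0 B | T1 T1 | c
  A -> T0 T1
  B -> T0 T1 | b
  T0 -> b
  T1 -> d

CYK fill (cells [i..j] with 1 ≤ i ≤ j ≤ 2 only):
  [1..1]={B,T0}  "b"  orig:{B}
  [2..2]={T1}  "d"  orig:{}
  [1..2]={A,B}  "bd"

Original NTs in T[1,2] deriving "bd": ["A", "B"]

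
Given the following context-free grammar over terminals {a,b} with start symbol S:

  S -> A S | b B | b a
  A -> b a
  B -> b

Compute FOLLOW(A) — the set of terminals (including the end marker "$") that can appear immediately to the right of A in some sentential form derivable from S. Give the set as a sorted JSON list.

FIRST sets, iterate to fixpoint:
[1]
  A via A→b a: +{b}
  B via B→b: +{b}
  S via S→A S: +{b}
  FIRST(S)={b}  FIRST(A)={b}  FIRST(B)={b}
[2] (stable)
  FIRST(S)={b}  FIRST(A)={b}  FIRST(B)={b}

Compute FOLLOW by fixpoint:
initialize: $ ∈ FOLLOW(S)
[1]
  S→A S: FOLLOW(A) ⊇ FIRST(S) = {b}; new: +{b}
  S→b B: FOLLOW(B) ⊇ FOLLOW(S) ⊇ {$}; new: +{$}
  S: {$}  A: {b}  B: {$}
[2] (stable)
  S: {$}  A: {b}  B: {$}

FOLLOW(A) = ["b"]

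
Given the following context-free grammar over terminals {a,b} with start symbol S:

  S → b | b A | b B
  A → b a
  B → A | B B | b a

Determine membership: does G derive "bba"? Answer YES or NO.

Convert to CNF:
  S -> T0 A | T0 B | b
  A -> T0 T1
  B -> B B | T0 T1
  T0 -> b
  T1 -> a

CYK table (by increasing span):
  T[0,0] 'b' = {S,T0}  orig:{S}
  T[1,1] 'b' = {S,T0}  orig:{S}
  T[2,2] 'a' = {T1}  orig:{}
  T[0,1] 'bb' = ∅
  T[1,2] 'ba' = {A,B}
  T[0,2] 'bba' = {S}

S ∈ T[0,2] ⇒ YES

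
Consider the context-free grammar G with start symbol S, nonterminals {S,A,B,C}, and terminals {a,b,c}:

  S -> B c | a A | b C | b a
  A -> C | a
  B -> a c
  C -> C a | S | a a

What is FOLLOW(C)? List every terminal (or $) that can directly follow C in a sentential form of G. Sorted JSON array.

FIRST iteration:
round 1:
  A via A→a: +{a}
  B via B→a c: +{a}
  C via C→a a: +{a}
  S via S→B c: +{a}
  S via S→b C: +{b}
  S: {a,b}  A: {a}  B: {a}  C: {a}
round 2:
  C via C→S: +{b}
  S: {a,b}  A: {a}  B: {a}  C: {a,b}
round 3:
  A via A→C: +{b}
  S: {a,b}  A: {a,b}  B: {a}  C: {a,b}
round 4: (no change)
  S: {a,b}  A: {a,b}  B: {a}  C: {a,b}

Compute FOLLOW by fixpoint:
initialize: $ ∈ FOLLOW(S)
iter 1:
  C→C a: FOLLOW(C) ⊇ FIRST(a) = {a}; new: +{a}
  C→S: FOLLOW(S) ⊇ FOLLOW(C) ⊇ {a}; new: +{a}
  S→B c: FOLLOW(B) ⊇ FIRST(c) = {c}; new: +{c}
  S→a A: FOLLOW(A) ⊇ FOLLOW(S) ⊇ {$,a}; new: +{$,a}
  S→b C: FOLLOW(C) ⊇ FOLLOW(S) ⊇ {$,a}; new: +{$}
  FOLLOW[S]={$,a}  FOLLOW[A]={$,a}  FOLLOW[B]={c}  FOLLOW[C]={$,a}
iter 2: done
  FOLLOW[S]={$,a}  FOLLOW[A]={$,a}  FOLLOW[B]={c}  FOLLOW[C]={$,a}

FOLLOW(C) = ["$", "a"]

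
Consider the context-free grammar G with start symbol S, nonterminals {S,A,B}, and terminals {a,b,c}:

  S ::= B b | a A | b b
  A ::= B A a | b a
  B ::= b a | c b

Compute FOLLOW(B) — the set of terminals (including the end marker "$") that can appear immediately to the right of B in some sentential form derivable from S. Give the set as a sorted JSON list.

FIRST sets, iterate to fixpoint:
pass 1:
  A via A→b a: +{b}
  B via B→b a: +{b}
  B via B→c b: +{c}
  S via S→B b: +{b,c}
  S via S→a A: +{a}
  FIRST(S)={a,b,c}  FIRST(A)={b}  FIRST(B)={b,c}
pass 2:
  A via A→B A a: +{c}
  FIRST(S)={a,b,c}  FIRST(A)={b,c}  FIRST(B)={b,c}
pass 3: done
  FIRST(S)={a,b,c}  FIRST(A)={b,c}  FIRST(B)={b,c}

Compute FOLLOW by fixpoint:
seed FOLLOW(S) with $
iter 1:
  A→B A a: FOLLOW(B) ⊇ FIRST(A) = {b,c}; new: +{b,c}
  A→B A a: FOLLOW(A) ⊇ FIRST(a) = {a}; new: +{a}
  S→a A: FOLLOW(A) ⊇ FOLLOW(S) ⊇ {$}; new: +{$}
  FOLLOW(S)={$}  FOLLOW(A)={$,a}  FOLLOW(B)={b,c}
iter 2: (no change)
  FOLLOW(S)={$}  FOLLOW(A)={$,a}  FOLLOW(B)={b,c}

FOLLOW(B) = ["b", "c"]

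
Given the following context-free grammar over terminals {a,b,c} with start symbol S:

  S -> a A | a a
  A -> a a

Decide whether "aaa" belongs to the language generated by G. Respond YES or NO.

Convert to CNF:
  S -> T0 A | T0 T0
  A -> T0 T0
  T0 -> a

CYK fill:
  cell(0,0) a: {T0}  orig:{}
  cell(1,1) a: {T0}  orig:{}
  cell(2,2) a: {T0}  orig:{}
  cell(0,1) aa: {A,S}
  cell(1,2) aa: {A,S}
  cell(0,2) aaa: {S}

S ∈ T[0,2] ⇒ YES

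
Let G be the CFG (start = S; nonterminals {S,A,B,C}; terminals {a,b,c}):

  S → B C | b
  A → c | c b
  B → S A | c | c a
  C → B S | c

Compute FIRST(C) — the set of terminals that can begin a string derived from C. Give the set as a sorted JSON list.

FIRST iteration:
[1]
  A via A→c: +{c}
  B via B→c: +{c}
  C via C→B S: +{c}
  S via S→B C: +{c}
  S via S→b: +{b}
  S: {b,c}  A: {c}  B: {c}  C: {c}
[2]
  B via B→S A: +{b}
  C via C→B S: +{b}
  S: {b,c}  A: {c}  B: {b,c}  C: {b,c}
[3] — fixpoint
  S: {b,c}  A: {c}  B: {b,c}  C: {b,c}

FIRST(C) = ["b", "c"]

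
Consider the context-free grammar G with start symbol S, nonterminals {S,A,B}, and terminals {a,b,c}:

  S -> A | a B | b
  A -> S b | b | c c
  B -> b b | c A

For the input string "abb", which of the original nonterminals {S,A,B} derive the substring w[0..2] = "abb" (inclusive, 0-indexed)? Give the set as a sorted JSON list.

Convert to CNF:
  S -> S T0 | T1 T1 | T2 B | b
  A -> S T0 | T1 T1 | b
  B -> T0 T0 | T1 A
  T0 -> b
  T1 -> c
  T2 -> a

CYK fill — only the sub-triangle for w[0..2]:
  cell(0,0) a: {T2}  orig:{}
  cell(1,1) b: {A,S,T0}  orig:{A,S}
  cell(2,2) b: {A,S,T0}  orig:{A,S}
  cell(0,1) ab: ∅
  cell(1,2) bb: {A,B,S}
  cell(0,2) abb: {S}

Original NTs in T[0,2] deriving "abb": ["S"]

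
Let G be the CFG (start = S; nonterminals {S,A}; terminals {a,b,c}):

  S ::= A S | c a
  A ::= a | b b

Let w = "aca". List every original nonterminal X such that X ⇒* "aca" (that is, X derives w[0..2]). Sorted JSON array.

Convert to CNF:
  S -> A S | T1 T2
  A -> T0 T0 | a
  T0 -> b
  T1 -> c
  T2 -> a

Fill CYK table bottom-up, restricted to cells inside w[0..2]:
  T[0,0] 'a' = {A,T2}  orig:{A}
  T[1,1] 'c' = {T1}  orig:{}
  T[2,2] 'a' = {A,T2}  orig:{A}
  T[0,1] 'ac' = ∅
  T[1,2] 'ca' = {S}
  T[0,2] 'aca' = {S}

Original NTs in T[0,2] deriving "aca": ["S"]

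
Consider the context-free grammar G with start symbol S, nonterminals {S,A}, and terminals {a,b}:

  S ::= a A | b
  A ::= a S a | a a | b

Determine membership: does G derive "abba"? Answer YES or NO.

CNF form of G:
  S -> T0 A | b
  A -> T0 T0 | T0 X1 | b
  T0 -> a
  X1 -> S T0

Fill CYK table bottom-up:
  cell(0,0) a: {T0}  orig:{}
  cell(1,1) b: {A,S}
  cell(2,2) b: {A,S}
  cell(3,3) a: {T0}  orig:{}
  cell(0,1) ab: {S}
  cell(1,2) bb: ∅
  cell(2,3) ba: {X1}  orig:{}
  cell(0,2) abb: ∅
  cell(1,3) bba: ∅
  cell(0,3) abba: ∅

S ∉ T[0,3] ⇒ NO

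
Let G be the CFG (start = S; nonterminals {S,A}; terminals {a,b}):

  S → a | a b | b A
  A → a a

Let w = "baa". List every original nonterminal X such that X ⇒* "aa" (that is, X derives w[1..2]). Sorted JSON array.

CNF form of G:
  S -> T0 T1 | T1 A | a
  A -> T0 T0
  T0 -> a
  T1 -> b

CYK table (by increasing span), restricted to cells inside w[1..2]:
  T[1,1] 'a' = {S,T0}  orig:{S}
  T[2,2] 'a' = {S,T0}  orig:{S}
  T[1,2] 'aa' = {A}

Original NTs in T[1,2] deriving "aa": ["A"]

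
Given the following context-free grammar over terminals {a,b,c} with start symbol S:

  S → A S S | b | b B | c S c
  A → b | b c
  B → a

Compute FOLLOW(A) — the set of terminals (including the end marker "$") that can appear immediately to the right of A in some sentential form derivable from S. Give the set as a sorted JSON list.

Compute FIRST by fixpoint:
[1]
  A via A→b: +{b}
  B via B→a: +{a}
  S via S→A S S: +{b}
  S via S→c S c: +{c}
  FIRST(S)={b,c}  FIRST(A)={b}  FIRST(B)={a}
[2] (no change)
  FIRST(S)={b,c}  FIRST(A)={b}  FIRST(B)={a}

Compute FOLLOW by fixpoint:
FOLLOW(S) := {$}
[1]
  S→A S S: FOLLOW(A) ⊇ FIRST(S) = {b,c}; new: +{b,c}
  S→A S S: FOLLOW(S) ⊇ FIRST(S) = {b,c}; new: +{b,c}
  S→b B: FOLLOW(B) ⊇ FOLLOW(S) ⊇ {$,b,c}; new: +{$,b,c}
  FOLLOW[S]={$,b,c}  FOLLOW[A]={b,c}  FOLLOW[B]={$,b,c}
[2] done
  FOLLOW[S]={$,b,c}  FOLLOW[A]={b,c}  FOLLOW[B]={$,b,c}

FOLLOW(A) = ["b", "c"]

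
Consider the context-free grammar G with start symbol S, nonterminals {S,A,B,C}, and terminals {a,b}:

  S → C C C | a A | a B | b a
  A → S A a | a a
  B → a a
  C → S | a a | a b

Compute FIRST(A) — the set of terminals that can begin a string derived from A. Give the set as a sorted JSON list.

FIRST sets, iterate to fixpoint:
round 1:
  A via A→a a: +{a}
  B via B→a a: +{a}
  C via C→a a: +{a}
  S via S→C C C: +{a}
  S via S→b a: +{b}
  S: {a,b}  A: {a}  B: {a}  C: {a}
round 2:
  A via A→S A a: +{b}
  C via C→S: +{b}
  S: {a,b}  A: {a,b}  B: {a}  C: {a,b}
round 3: done
  S: {a,b}  A: {a,b}  B: {a}  C: {a,b}

FIRST(A) = ["a", "b"]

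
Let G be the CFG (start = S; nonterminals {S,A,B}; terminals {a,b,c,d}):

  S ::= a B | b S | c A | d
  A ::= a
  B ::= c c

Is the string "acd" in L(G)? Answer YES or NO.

CNF form of G:
  S -> T0 A | T1 B | T2 S | d
  A -> a
  B -> T0 T0
  T0 -> c
  T1 -> a
  T2 -> b

CYK fill:
  cell(0,0) a: {A,T1}  orig:{A}
  cell(1,1) c: {T0}  orig:{}
  cell(2,2) d: {S}
  cell(0,1) ac: ∅
  cell(1,2) cd: ∅
  cell(0,2) acd: ∅

S ∉ T[0,2] ⇒ NO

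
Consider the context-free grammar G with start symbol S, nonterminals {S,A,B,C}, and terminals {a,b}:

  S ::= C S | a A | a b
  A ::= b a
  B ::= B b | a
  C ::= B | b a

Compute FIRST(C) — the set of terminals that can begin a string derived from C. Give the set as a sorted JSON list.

FIRST iteration:
round 1:
  A via A→b a: +{b}
  B via B→a: +{a}
  C via C→B: +{a}
  C via C→b a: +{b}
  S via S→C S: +{a,b}
  S: {a,b}  A: {b}  B: {a}  C: {a,b}
round 2: done
  S: {a,b}  A: {b}  B: {a}  C: {a,b}

FIRST(C) = ["a", "b"]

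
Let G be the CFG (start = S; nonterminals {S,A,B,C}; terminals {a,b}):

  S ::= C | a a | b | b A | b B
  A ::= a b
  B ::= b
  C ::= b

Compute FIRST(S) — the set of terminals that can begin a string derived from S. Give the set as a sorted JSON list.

FIRST iteration:
pass 1:
  A via A→a b: +{a}
  B via B→b: +{b}
  C via C→b: +{b}
  S via S→C: +{b}
  S via S→a a: +{a}
  FIRST(S)={a,b}  FIRST(A)={a}  FIRST(B)={b}  FIRST(C)={b}
pass 2: (no change)
  FIRST(S)={a,b}  FIRST(A)={a}  FIRST(B)={b}  FIRST(C)={b}

FIRST(S) = ["a", "b"]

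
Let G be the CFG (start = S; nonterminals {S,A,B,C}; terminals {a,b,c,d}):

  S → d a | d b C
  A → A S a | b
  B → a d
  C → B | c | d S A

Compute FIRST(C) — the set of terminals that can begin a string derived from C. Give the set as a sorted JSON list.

FIRST iteration:
pass 1:
  A via A→b: +{b}
  B via B→a d: +{a}
  C via C→B: +{a}
  C via C→c: +{c}
  C via C→d S A: +{d}
  S via S→d a: +{d}
  S: {d}  A: {b}  B: {a}  C: {a,c,d}
pass 2: (stable)
  S: {d}  A: {b}  B: {a}  C: {a,c,d}

FIRST(C) = ["a", "c", "d"]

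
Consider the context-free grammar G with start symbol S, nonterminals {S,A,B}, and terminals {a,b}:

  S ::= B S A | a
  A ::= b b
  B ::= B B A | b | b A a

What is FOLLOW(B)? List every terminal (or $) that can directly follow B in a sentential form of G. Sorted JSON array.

FIRST iteration:
iter 1:
  A via A→b b: +{b}
  B via B→b: +{b}
  S via S→B S A: +{b}
  S via S→a: +{a}
  FIRST(S)={a,b}  FIRST(A)={b}  FIRST(B)={b}
iter 2: (stable)
  FIRST(S)={a,b}  FIRST(A)={b}  FIRST(B)={b}

FOLLOW sets:
seed FOLLOW(S) with $
[1]
  B→B B A: FOLLOW(B) ⊇ FIRST(B) = {b}; new: +{b}
  B→B B A: FOLLOW(A) ⊇ FOLLOW(B) ⊇ {b}; new: +{b}
  B→b A a: FOLLOW(A) ⊇ FIRST(a) = {a}; new: +{a}
  S→B S A: FOLLOW(B) ⊇ FIRST(S) = {a,b}; new: +{a}
  S→B S A: FOLLOW(S) ⊇ FIRST(A) = {b}; new: +{b}
  S→B S A: FOLLOW(A) ⊇ FOLLOW(S) ⊇ {$,b}; new: +{$}
  FOLLOW[S]={$,b}  FOLLOW[A]={$,a,b}  FOLLOW[B]={a,b}
[2] (no change)
  FOLLOW[S]={$,b}  FOLLOW[A]={$,a,b}  FOLLOW[B]={a,b}

FOLLOW(B) = ["a", "b"]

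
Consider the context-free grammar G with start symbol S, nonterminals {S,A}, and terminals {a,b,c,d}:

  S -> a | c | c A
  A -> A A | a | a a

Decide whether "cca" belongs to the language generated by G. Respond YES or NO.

CNF form of G:
  S -> T1 A | a | c
  A -> A A | T0 T0 | a
  T0 -> a
  T1 -> c

CYK table (by increasing span):
  [0..0]={S,T1}  "c"  orig:{S}
  [1..1]={S,T1}  "c"  orig:{S}
  [2..2]={A,S,T0}  "a"  orig:{A,S}
  [0..1]=∅  "cc"
  [1..2]={S}  "ca"
  [0..2]=∅  "cca"

S ∉ T[0,2] ⇒ NO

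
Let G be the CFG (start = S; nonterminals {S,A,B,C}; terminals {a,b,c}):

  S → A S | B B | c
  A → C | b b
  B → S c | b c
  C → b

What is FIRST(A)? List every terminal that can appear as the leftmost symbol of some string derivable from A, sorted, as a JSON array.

FIRST sets, iterate to fixpoint:
pass 1:
  A via A→b b: +{b}
  B via B→b c: +{b}
  C via C→b: +{b}
  S via S→A S: +{b}
  S via S→c: +{c}
  S: {b,c}  A: {b}  B: {b}  C: {b}
pass 2:
  B via B→S c: +{c}
  S: {b,c}  A: {b}  B: {b,c}  C: {b}
pass 3: (stable)
  S: {b,c}  A: {b}  B: {b,c}  C: {b}

FIRST(A) = ["b"]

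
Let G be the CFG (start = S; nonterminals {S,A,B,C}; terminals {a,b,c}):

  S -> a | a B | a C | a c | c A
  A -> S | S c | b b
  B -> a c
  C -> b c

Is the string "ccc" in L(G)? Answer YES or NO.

Convert to CNF:
  S -> T0 A | T1 B | T1 C | T1 T0 | a
  A -> S T0 | T0 A | T1 B | T1 C | T1 T0 | T2 T2 | a
  B -> T1 T0
  C -> T2 T0
  T0 -> c
  T1 -> a
  T2 -> b

CYK fill:
  T[0,0] 'c' = {T0}  orig:{}
  T[1,1] 'c' = {T0}  orig:{}
  T[2,2] 'c' = {T0}  orig:{}
  T[0,1] 'cc' = ∅
  T[1,2] 'cc' = ∅
  T[0,2] 'ccc' = ∅

S ∉ T[0,2] ⇒ NO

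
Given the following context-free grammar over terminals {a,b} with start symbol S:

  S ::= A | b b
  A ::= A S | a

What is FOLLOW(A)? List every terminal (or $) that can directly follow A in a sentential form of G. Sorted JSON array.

FIRST iteration:
iter 1:
  A via A→a: +{a}
  S via S→A: +{a}
  S via S→b b: +{b}
  FIRST[S]={a,b}  FIRST[A]={a}
iter 2: — fixpoint
  FIRST[S]={a,b}  FIRST[A]={a}

FOLLOW sets:
initialize: $ ∈ FOLLOW(S)
pass 1:
  A→A S: FOLLOW(A) ⊇ FIRST(S) = {a,b}; new: +{a,b}
  A→A S: FOLLOW(S) ⊇ FOLLOW(A) ⊇ {a,b}; new: +{a,b}
  S→A: FOLLOW(A) ⊇ FOLLOW(S) ⊇ {$,a,b}; new: +{$}
  FOLLOW(S)={$,a,b}  FOLLOW(A)={$,a,b}
pass 2: done
  FOLLOW(S)={$,a,b}  FOLLOW(A)={$,a,b}

FOLLOW(A) = ["$", "a", "b"]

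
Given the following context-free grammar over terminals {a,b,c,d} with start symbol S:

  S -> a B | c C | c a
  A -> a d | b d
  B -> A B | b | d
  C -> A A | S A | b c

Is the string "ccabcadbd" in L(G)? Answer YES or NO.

CNF form of G:
  S -> T0 B | T3 C | T3 T0
  A -> T0 T1 | T2 T1
  B -> A B | b | d
  C -> A A | S A | T2 T3
  T0 -> a
  T1 -> d
  T2 -> b
  T3 -> c

Fill CYK table bottom-up:
  cell(0,0) c: {T3}  orig:{}
  cell(1,1) c: {T3}  orig:{}
  cell(2,2) a: {T0}  orig:{}
  cell(3,3) b: {B,T2}  orig:{B}
  cell(4,4) c: {T3}  orig:{}
  cell(5,5) a: {T0}  orig:{}
  cell(6,6) d: {B,T1}  orig:{B}
  cell(7,7) b: {B,T2}  orig:{B}
  cell(8,8) d: {B,T1}  orig:{B}
  cell(0,1) cc: ∅
  cell(1,2) ca: {S}
  cell(2,3) ab: {S}
  cell(3,4) bc: {C}
  cell(4,5) ca: {S}
  cell(5,6) ad: {A,S}
  cell(6,7) db: ∅
  cell(7,8) bd: {A}
  cell(0,2) cca: ∅
  cell(1,3) cab: ∅
  cell(2,4) abc: ∅
  cell(3,5) bca: ∅
  cell(4,6) cad: ∅
  cell(5,7) adb: {B}
  cell(6,8) dbd: ∅
  cell(0,3) ccab: ∅
  cell(1,4) cabc: ∅
  cell(2,5) abca: ∅
  cell(3,6) bcad: ∅
  cell(4,7) cadb: ∅
  cell(5,8) adbd: {C}
  cell(0,4) ccabc: ∅
  cell(1,5) cabca: ∅
  cell(2,6) abcad: ∅
  cell(3,7) bcadb: ∅
  cell(4,8) cadbd: {S}
  cell(0,5) ccabca: ∅
  cell(1,6) cabcad: ∅
  cell(2,7) abcadb: ∅
  cell(3,8) bcadbd: ∅
  cell(0,6) ccabcad: ∅
  cell(1,7) cabcadb: ∅
  cell(2,8) abcadbd: ∅
  cell(0,7) ccabcadb: ∅
  cell(1,8) cabcadbd: ∅
  cell(0,8) ccabcadbd: ∅

S ∉ T[0,8] ⇒ NO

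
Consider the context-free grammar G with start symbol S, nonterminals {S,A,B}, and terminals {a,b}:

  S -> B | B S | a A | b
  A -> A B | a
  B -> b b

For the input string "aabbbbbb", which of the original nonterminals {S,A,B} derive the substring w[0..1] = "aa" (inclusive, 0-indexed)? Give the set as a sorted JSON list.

Convert to CNF:
  S -> B S | T0 T0 | T1 A | b
  A -> A B | a
  B -> T0 T0
  T0 -> b
  T1 -> a

CYK table (by increasing span) (cells [i..j] with 0 ≤ i ≤ j ≤ 1 only):
  T[0,0] 'a' = {A,T1}  orig:{A}
  T[1,1] 'a' = {A,T1}  orig:{A}
  T[0,1] 'aa' = {S}

Original NTs in T[0,1] deriving "aa": ["S"]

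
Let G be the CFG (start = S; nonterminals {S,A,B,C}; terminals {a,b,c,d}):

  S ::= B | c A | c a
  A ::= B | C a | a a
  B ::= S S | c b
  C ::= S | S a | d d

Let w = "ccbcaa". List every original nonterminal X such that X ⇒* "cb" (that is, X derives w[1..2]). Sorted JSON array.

CNF form of G:
  S -> S S | T1 A | T1 T0 | T1 T2
  A -> C T0 | S S | T0 T0 | T1 T2
  B -> S S | T1 T2
  C -> S S | S T0 | T1 A | T1 T0 | T1 T2 | T3 T3
  T0 -> a
  T1 -> c
  T2 -> b
  T3 -> d

Fill CYK table bottom-up, restricted to cells inside w[1..2]:
  [1..1]={T1}  "c"  orig:{}
  [2..2]={T2}  "b"  orig:{}
  [1..2]={A,B,C,S}  "cb"

Original NTs in T[1,2] deriving "cb": ["A", "B", "C", "S"]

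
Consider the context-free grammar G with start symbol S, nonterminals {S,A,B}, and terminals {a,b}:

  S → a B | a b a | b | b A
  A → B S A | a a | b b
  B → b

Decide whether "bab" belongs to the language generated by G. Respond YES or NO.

CNF form of G:
  S -> T0 B | T0 X3 | T1 A | b
  A -> B X2 | T0 T0 | T1 T1
  B -> b
  T0 -> a
  T1 -> b
  X2 -> S A
  X3 -> T1 T0

CYK fill:
  T[0,0] 'b' = {B,S,T1}  orig:{B,S}
  T[1,1] 'a' = {T0}  orig:{}
  T[2,2] 'b' = {B,S,T1}  orig:{B,S}
  T[0,1] 'ba' = {X3}  orig:{}
  T[1,2] 'ab' = {S}
  T[0,2] 'bab' = ∅

S ∉ T[0,2] ⇒ NO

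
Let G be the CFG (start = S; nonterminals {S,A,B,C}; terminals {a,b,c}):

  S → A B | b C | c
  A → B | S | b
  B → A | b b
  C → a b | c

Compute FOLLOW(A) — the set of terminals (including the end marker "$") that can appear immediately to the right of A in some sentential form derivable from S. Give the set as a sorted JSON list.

FIRST iteration:
round 1:
  A via A→b: +{b}
  B via B→A: +{b}
  C via C→a b: +{a}
  C via C→c: +{c}
  S via S→A B: +{b}
  S via S→c: +{c}
  FIRST[S]={b,c}  FIRST[A]={b}  FIRST[B]={b}  FIRST[C]={a,c}
round 2:
  A via A→S: +{c}
  B via B→A: +{c}
  FIRST[S]={b,c}  FIRST[A]={b,c}  FIRST[B]={b,c}  FIRST[C]={a,c}
round 3: done
  FIRST[S]={b,c}  FIRST[A]={b,c}  FIRST[B]={b,c}  FIRST[C]={a,c}

FOLLOW sets:
seed FOLLOW(S) with $
[1]
  S→A B: FOLLOW(A) ⊇ FIRST(B) = {b,c}; new: +{b,c}
  S→A B: FOLLOW(B) ⊇ FOLLOW(S) ⊇ {$}; new: +{$}
  S→b C: FOLLOW(C) ⊇ FOLLOW(S) ⊇ {$}; new: +{$}
  S: {$}  A: {b,c}  B: {$}  C: {$}
[2]
  A→B: FOLLOW(B) ⊇ FOLLOW(A) ⊇ {b,c}; new: +{b,c}
  A→S: FOLLOW(S) ⊇ FOLLOW(A) ⊇ {b,c}; new: +{b,c}
  B→A: FOLLOW(A) ⊇ FOLLOW(B) ⊇ {$,b,c}; new: +{$}
  S→b C: FOLLOW(C) ⊇ FOLLOW(S) ⊇ {$,b,c}; new: +{b,c}
  S: {$,b,c}  A: {$,b,c}  B: {$,b,c}  C: {$,b,c}
[3] (stable)
  S: {$,b,c}  A: {$,b,c}  B: {$,b,c}  C: {$,b,c}

FOLLOW(A) = ["$", "b", "c"]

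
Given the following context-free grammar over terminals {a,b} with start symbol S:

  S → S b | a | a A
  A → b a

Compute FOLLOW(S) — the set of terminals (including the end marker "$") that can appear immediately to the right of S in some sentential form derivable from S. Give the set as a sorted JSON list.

Compute FIRST by fixpoint:
pass 1:
  A via A→b a: +{b}
  S via S→a: +{a}
  FIRST[S]={a}  FIRST[A]={b}
pass 2: — fixpoint
  FIRST[S]={a}  FIRST[A]={b}

FOLLOW iteration:
FOLLOW(S) := {$}
[1]
  S→S b: FOLLOW(S) ⊇ FIRST(b) = {b}; new: +{b}
  S→a A: FOLLOW(A) ⊇ FOLLOW(S) ⊇ {$,b}; new: +{$,b}
  FOLLOW[S]={$,b}  FOLLOW[A]={$,b}
[2] (no change)
  FOLLOW[S]={$,b}  FOLLOW[A]={$,b}

FOLLOW(S) = ["$", "b"]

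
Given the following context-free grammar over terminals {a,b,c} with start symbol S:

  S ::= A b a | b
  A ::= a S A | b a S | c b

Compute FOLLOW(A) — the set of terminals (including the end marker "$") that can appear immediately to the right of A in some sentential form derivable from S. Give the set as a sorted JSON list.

FIRST iteration:
round 1:
  A via A→a S A: +{a}
  A via A→b a S: +{b}
  A via A→c b: +{c}
  S via S→A b a: +{a,b,c}
  FIRST[S]={a,b,c}  FIRST[A]={a,b,c}
round 2: (stable)
  FIRST[S]={a,b,c}  FIRST[A]={a,b,c}

Compute FOLLOW by fixpoint:
seed FOLLOW(S) with $
[1]
  A→a S A: FOLLOW(S) ⊇ FIRST(A) = {a,b,c}; new: +{a,b,c}
  S→A b a: FOLLOW(A) ⊇ FIRST(b) = {b}; new: +{b}
  FOLLOW(S)={$,a,b,c}  FOLLOW(A)={b}
[2] done
  FOLLOW(S)={$,a,b,c}  FOLLOW(A)={b}

FOLLOW(A) = ["b"]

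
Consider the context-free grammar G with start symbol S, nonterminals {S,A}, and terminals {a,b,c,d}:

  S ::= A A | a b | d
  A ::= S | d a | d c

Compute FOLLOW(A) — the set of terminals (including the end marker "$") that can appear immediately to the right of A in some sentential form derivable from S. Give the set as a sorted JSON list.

FIRST iteration:
iter 1:
  A via A→d a: +{d}
  S via S→A A: +{d}
  S via S→a b: +{a}
  FIRST[S]={a,d}  FIRST[A]={d}
iter 2:
  A via A→S: +{a}
  FIRST[S]={a,d}  FIRST[A]={a,d}
iter 3: (stable)
  FIRST[S]={a,d}  FIRST[A]={a,d}

FOLLOW sets:
initialize: $ ∈ FOLLOW(S)
iter 1:
  S→A A: FOLLOW(A) ⊇ FIRST(A) = {a,d}; new: +{a,d}
  S→A A: FOLLOW(A) ⊇ FOLLOW(S) ⊇ {$}; new: +{$}
  FOLLOW[S]={$}  FOLLOW[A]={$,a,d}
iter 2:
  A→S: FOLLOW(S) ⊇ FOLLOW(A) ⊇ {$,a,d}; new: +{a,d}
  FOLLOW[S]={$,a,d}  FOLLOW[A]={$,a,d}
iter 3: (stable)
  FOLLOW[S]={$,a,d}  FOLLOW[A]={$,a,d}

FOLLOW(A) = ["$", "a", "d"]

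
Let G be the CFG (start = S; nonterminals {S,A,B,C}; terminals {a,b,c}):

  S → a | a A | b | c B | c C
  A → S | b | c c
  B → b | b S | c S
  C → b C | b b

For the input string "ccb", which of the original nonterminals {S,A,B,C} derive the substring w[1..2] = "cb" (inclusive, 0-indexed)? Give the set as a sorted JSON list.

Convert to CNF:
  S -> T0 A | T1 B | T1 C | a | b
  A -> T0 A | T1 B | T1 C | T1 T1 | a | b
  B -> T1 S | T2 S | b
  C -> T2 C | T2 T2
  T0 -> a
  T1 -> c
  T2 -> b

CYK table (by increasing span) — only the sub-triangle for w[1..2]:
  T[1,1] 'c' = {T1}  orig:{}
  T[2,2] 'b' = {A,B,S,T2}  orig:{A,B,S}
  T[1,2] 'cb' = {A,B,S}

Original NTs in T[1,2] deriving "cb": ["A", "B", "S"]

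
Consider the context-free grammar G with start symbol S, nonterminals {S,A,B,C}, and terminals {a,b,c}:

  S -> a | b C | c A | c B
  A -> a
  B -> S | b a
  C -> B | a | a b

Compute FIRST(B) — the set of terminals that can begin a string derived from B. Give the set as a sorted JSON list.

FIRST sets, iterate to fixpoint:
[1]
  A via A→a: +{a}
  B via B→b a: +{b}
  C via C→B: +{b}
  C via C→a: +{a}
  S via S→a: +{a}
  S via S→b C: +{b}
  S via S→c A: +{c}
  S: {a,b,c}  A: {a}  B: {b}  C: {a,b}
[2]
  B via B→S: +{a,c}
  C via C→B: +{c}
  S: {a,b,c}  A: {a}  B: {a,b,c}  C: {a,b,c}
[3] done
  S: {a,b,c}  A: {a}  B: {a,b,c}  C: {a,b,c}

FIRST(B) = ["a", "b", "c"]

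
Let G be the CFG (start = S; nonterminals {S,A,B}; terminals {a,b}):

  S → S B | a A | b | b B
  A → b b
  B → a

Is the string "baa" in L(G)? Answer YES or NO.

Convert to CNF:
  S -> S B | T0 B | T1 A | b
  A -> T0 T0
  B -> a
  T0 -> b
  T1 -> a

Fill CYK table bottom-up:
  T[0,0] 'b' = {S,T0}  orig:{S}
  T[1,1] 'a' = {B,T1}  orig:{B}
  T[2,2] 'a' = {B,T1}  orig:{B}
  T[0,1] 'ba' = {S}
  T[1,2] 'aa' = ∅
  T[0,2] 'baa' = {S}

S ∈ T[0,2] ⇒ YES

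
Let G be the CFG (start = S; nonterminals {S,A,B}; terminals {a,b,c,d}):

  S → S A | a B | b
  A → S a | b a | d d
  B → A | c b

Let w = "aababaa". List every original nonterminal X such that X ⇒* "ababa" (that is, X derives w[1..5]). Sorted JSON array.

Convert to CNF:
  S -> S A | T0 B | b
  A -> S T0 | T1 T0 | T2 T2
  B -> S T0 | T1 T0 | T2 T2 | T3 T1
  T0 -> a
  T1 -> b
  T2 -> d
  T3 -> c

CYK table (by increasing span) (cells [i..j] with 1 ≤ i ≤ j ≤ 5 only):
  T[1,1] 'a' = {T0}  orig:{}
  T[2,2] 'b' = {S,T1}  orig:{S}
  T[3,3] 'a' = {T0}  orig:{}
  T[4,4] 'b' = {S,T1}  orig:{S}
  T[5,5] 'a' = {T0}  orig:{}
  T[1,2] 'ab' = ∅
  T[2,3] 'ba' = {A,B}
  T[3,4] 'ab' = ∅
  T[4,5] 'ba' = {A,B}
  T[1,3] 'aba' = {S}
  T[2,4] 'bab' = ∅
  T[3,5] 'aba' = {S}
  T[1,4] 'abab' = ∅
  T[2,5] 'baba' = ∅
  T[1,5] 'ababa' = {S}

Original NTs in T[1,5] deriving "ababa": ["S"]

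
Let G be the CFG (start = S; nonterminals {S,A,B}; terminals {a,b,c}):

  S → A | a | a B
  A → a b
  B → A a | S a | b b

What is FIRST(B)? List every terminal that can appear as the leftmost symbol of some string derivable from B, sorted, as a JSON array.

FIRST sets, iterate to fixpoint:
round 1:
  A via A→a b: +{a}
  B via B→A a: +{a}
  B via B→b b: +{b}
  S via S→A: +{a}
  S: {a}  A: {a}  B: {a,b}
round 2: — fixpoint
  S: {a}  A: {a}  B: {a,b}

FIRST(B) = ["a", "b"]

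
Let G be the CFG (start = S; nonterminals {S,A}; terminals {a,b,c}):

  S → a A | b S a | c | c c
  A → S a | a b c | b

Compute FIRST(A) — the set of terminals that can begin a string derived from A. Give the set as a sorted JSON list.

FIRST iteration:
round 1:
  A via A→a b c: +{a}
  A via A→b: +{b}
  S via S→a A: +{a}
  S via S→b S a: +{b}
  S via S→c: +{c}
  FIRST[S]={a,b,c}  FIRST[A]={a,b}
round 2:
  A via A→S a: +{c}
  FIRST[S]={a,b,c}  FIRST[A]={a,b,c}
round 3: (stable)
  FIRST[S]={a,b,c}  FIRST[A]={a,b,c}

FIRST(A) = ["a", "b", "c"]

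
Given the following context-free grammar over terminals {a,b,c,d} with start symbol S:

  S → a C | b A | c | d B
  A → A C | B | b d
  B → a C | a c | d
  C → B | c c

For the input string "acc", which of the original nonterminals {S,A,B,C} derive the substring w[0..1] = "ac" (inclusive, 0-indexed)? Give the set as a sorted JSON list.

CNF form of G:
  S -> T0 C | T2 A | T3 B | c
  A -> A C | T0 C | T0 T1 | T2 T3 | d
  B -> T0 C | T0 T1 | d
  C -> T0 C | T0 T1 | T1 T1 | d
  T0 -> a
  T1 -> c
  T2 -> b
  T3 -> d

CYK table (by increasing span), restricted to cells inside w[0..1]:
  cell(0,0) a: {T0}  orig:{}
  cell(1,1) c: {S,T1}  orig:{S}
  cell(0,1) ac: {A,B,C}

Original NTs in T[0,1] deriving "ac": ["A", "B", "C"]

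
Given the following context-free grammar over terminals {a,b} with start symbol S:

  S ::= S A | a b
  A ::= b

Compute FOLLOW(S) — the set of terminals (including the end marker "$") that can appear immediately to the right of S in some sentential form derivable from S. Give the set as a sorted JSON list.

FIRST sets, iterate to fixpoint:
iter 1:
  A via A→b: +{b}
  S via S→a b: +{a}
  S: {a}  A: {b}
iter 2: — fixpoint
  S: {a}  A: {b}

FOLLOW sets:
FOLLOW(S) := {$}
pass 1:
  S→S A: FOLLOW(S) ⊇ FIRST(A) = {b}; new: +{b}
  S→S A: FOLLOW(A) ⊇ FOLLOW(S) ⊇ {$,b}; new: +{$,b}
  S: {$,b}  A: {$,b}
pass 2: (stable)
  S: {$,b}  A: {$,b}

FOLLOW(S) = ["$", "b"]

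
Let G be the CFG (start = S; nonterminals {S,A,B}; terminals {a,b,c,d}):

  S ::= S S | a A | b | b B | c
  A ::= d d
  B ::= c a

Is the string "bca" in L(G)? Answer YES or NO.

Convert to CNF:
  S -> S S | T2 A | T3 B | b | c
  A -> T0 T0
  B -> T1 T2
  T0 -> d
  T1 -> c
  T2 -> a
  T3 -> b

CYK table (by increasing span):
  cell(0,0) b: {S,T3}  orig:{S}
  cell(1,1) c: {S,T1}  orig:{S}
  cell(2,2) a: {T2}  orig:{}
  cell(0,1) bc: {S}
  cell(1,2) ca: {B}
  cell(0,2) bca: {S}

S ∈ T[0,2] ⇒ YES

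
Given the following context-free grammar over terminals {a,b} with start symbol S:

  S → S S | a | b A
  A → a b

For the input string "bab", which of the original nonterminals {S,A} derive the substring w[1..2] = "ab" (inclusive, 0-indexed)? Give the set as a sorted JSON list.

Convert to CNF:
  S -> S S | T1 A | a
  A -> T0 T1
  T0 -> a
  T1 -> b

Fill CYK table bottom-up, restricted to cells inside w[1..2]:
  cell(1,1) a: {S,T0}  orig:{S}
  cell(2,2) b: {T1}  orig:{}
  cell(1,2) ab: {A}

Original NTs in T[1,2] deriving "ab": ["A"]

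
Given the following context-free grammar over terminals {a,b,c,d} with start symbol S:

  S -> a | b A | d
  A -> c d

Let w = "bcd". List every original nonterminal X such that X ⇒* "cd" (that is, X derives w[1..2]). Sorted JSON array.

CNF form of G:
  S -> T2 A | a | d
  A -> T0 T1
  T0 -> c
  T1 -> d
  T2 -> b

CYK fill — only the sub-triangle for w[1..2]:
  T[1,1] 'c' = {T0}  orig:{}
  T[2,2] 'd' = {S,T1}  orig:{S}
  T[1,2] 'cd' = {A}

Original NTs in T[1,2] deriving "cd": ["A"]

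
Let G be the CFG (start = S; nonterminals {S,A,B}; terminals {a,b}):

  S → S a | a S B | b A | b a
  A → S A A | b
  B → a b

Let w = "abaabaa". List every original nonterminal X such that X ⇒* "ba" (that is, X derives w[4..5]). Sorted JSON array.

Convert to CNF:
  S -> S T0 | T0 X3 | T1 A | T1 T0
  A -> S X2 | b
  B -> T0 T1
  T0 -> a
  T1 -> b
  X2 -> A A
  X3 -> S B

CYK fill, restricted to cells inside w[4..5]:
  [4..4]={A,T1}  "b"  orig:{A}
  [5..5]={T0}  "a"  orig:{}
  [4..5]={S}  "ba"

Original NTs in T[4,5] deriving "ba": ["S"]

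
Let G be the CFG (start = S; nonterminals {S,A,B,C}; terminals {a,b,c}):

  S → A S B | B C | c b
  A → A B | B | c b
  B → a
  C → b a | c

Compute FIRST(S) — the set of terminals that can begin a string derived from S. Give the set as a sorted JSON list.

FIRST iteration:
[1]
  A via A→c b: +{c}
  B via B→a: +{a}
  C via C→b a: +{b}
  C via C→c: +{c}
  S via S→A S B: +{c}
  S via S→B C: +{a}
  S: {a,c}  A: {c}  B: {a}  C: {b,c}
[2]
  A via A→B: +{a}
  S: {a,c}  A: {a,c}  B: {a}  C: {b,c}
[3] (no change)
  S: {a,c}  A: {a,c}  B: {a}  C: {b,c}

FIRST(S) = ["a", "c"]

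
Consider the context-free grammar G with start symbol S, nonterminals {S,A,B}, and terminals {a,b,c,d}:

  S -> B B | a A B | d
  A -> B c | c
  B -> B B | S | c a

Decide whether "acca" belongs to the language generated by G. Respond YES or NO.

Convert to CNF:
  S -> B B | T1 X3 | d
  A -> B T0 | c
  B -> B B | T0 T1 | T1 X2 | d
  T0 -> c
  T1 -> a
  X2 -> A B
  X3 -> A B

Fill CYK table bottom-up:
  [0..0]={T1}  "a"  orig:{}
  [1..1]={A,T0}  "c"  orig:{A}
  [2..2]={A,T0}  "c"  orig:{A}
  [3..3]={T1}  "a"  orig:{}
  [0..1]=∅  "ac"
  [1..2]=∅  "cc"
  [2..3]={B}  "ca"
  [0..2]=∅  "acc"
  [1..3]={X2,X3}  "cca"  orig:{}
  [0..3]={B,S}  "acca"

S ∈ T[0,3] ⇒ YES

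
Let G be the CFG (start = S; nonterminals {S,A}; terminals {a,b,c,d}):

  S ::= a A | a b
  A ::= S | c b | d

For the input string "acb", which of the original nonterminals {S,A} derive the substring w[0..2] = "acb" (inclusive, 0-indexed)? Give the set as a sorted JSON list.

CNF form of G:
  S -> T0 A | T0 T1
  A -> T0 A | T0 T1 | T2 T1 | d
  T0 -> a
  T1 -> b
  T2 -> c

CYK table (by increasing span) — only the sub-triangle for w[0..2]:
  [0..0]={T0}  "a"  orig:{}
  [1..1]={T2}  "c"  orig:{}
  [2..2]={T1}  "b"  orig:{}
  [0..1]=∅  "ac"
  [1..2]={A}  "cb"
  [0..2]={A,S}  "acb"

Original NTs in T[0,2] deriving "acb": ["A", "S"]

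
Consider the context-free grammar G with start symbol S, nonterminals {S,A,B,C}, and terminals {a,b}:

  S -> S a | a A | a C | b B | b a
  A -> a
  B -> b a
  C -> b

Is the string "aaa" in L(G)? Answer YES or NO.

CNF form of G:
  S -> S T1 | T0 B | T0 T1 | T1 A | T1 C
  A -> a
  B -> T0 T1
  C -> b
  T0 -> b
  T1 -> a

CYK table (by increasing span):
  [0..0]={A,T1}  "a"  orig:{A}
  [1..1]={A,T1}  "a"  orig:{A}
  [2..2]={A,T1}  "a"  orig:{A}
  [0..1]={S}  "aa"
  [1..2]={S}  "aa"
  [0..2]={S}  "aaa"

S ∈ T[0,2] ⇒ YES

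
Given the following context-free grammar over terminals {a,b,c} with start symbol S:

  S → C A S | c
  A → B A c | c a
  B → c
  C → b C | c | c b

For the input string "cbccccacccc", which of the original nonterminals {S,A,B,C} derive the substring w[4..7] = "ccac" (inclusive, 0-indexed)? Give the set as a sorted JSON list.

Convert to CNF:
  S -> C X4 | c
  A -> B X3 | T0 T1
  B -> c
  C -> T0 T2 | T2 C | c
  T0 -> c
  T1 -> a
  T2 -> b
  X3 -> A T0
  X4 -> A S

Fill CYK table bottom-up — only the sub-triangle for w[4..7]:
  T[4,4] 'c' = {B,C,S,T0}  orig:{B,C,S}
  T[5,5] 'c' = {B,C,S,T0}  orig:{B,C,S}
  T[6,6] 'a' = {T1}  orig:{}
  T[7,7] 'c' = {B,C,S,T0}  orig:{B,C,S}
  T[4,5] 'cc' = ∅
  T[5,6] 'ca' = {A}
  T[6,7] 'ac' = ∅
  T[4,6] 'cca' = ∅
  T[5,7] 'cac' = {X3,X4}  orig:{}
  T[4,7] 'ccac' = {A,S}

Original NTs in T[4,7] deriving "ccac": ["A", "S"]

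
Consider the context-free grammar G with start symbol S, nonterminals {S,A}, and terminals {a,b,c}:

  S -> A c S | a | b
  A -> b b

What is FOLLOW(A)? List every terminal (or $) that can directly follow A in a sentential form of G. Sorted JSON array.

FIRST sets, iterate to fixpoint:
pass 1:
  A via A→b b: +{b}
  S via S→A c S: +{b}
  S via S→a: +{a}
  S: {a,b}  A: {b}
pass 2: — fixpoint
  S: {a,b}  A: {b}

Compute FOLLOW by fixpoint:
seed FOLLOW(S) with $
pass 1:
  S→A c S: FOLLOW(A) ⊇ FIRST(c) = {c}; new: +{c}
  FOLLOW(S)={$}  FOLLOW(A)={c}
pass 2: (no change)
  FOLLOW(S)={$}  FOLLOW(A)={c}

FOLLOW(A) = ["c"]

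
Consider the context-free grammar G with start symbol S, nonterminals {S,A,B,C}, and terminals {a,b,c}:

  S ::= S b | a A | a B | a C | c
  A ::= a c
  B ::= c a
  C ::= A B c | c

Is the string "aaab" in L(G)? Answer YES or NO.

Convert to CNF:
  S -> S T2 | T0 A | T0 B | T0 C | c
  A -> T0 T1
  B -> T1 T0
  C -> A X3 | c
  T0 -> a
  T1 -> c
  T2 -> b
  X3 -> B T1

CYK table (by increasing span):
  cell(0,0) a: {T0}  orig:{}
  cell(1,1) a: {T0}  orig:{}
  cell(2,2) a: {T0}  orig:{}
  cell(3,3) b: {T2}  orig:{}
  cell(0,1) aa: ∅
  cell(1,2) aa: ∅
  cell(2,3) ab: ∅
  cell(0,2) aaa: ∅
  cell(1,3) aab: ∅
  cell(0,3) aaab: ∅

S ∉ T[0,3] ⇒ NO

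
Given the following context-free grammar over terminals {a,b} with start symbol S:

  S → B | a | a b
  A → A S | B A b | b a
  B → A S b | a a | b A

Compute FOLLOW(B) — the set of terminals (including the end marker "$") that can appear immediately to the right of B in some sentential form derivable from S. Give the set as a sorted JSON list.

FIRST sets, iterate to fixpoint:
round 1:
  A via A→b a: +{b}
  B via B→A S b: +{b}
  B via B→a a: +{a}
  S via S→B: +{a,b}
  S: {a,b}  A: {b}  B: {a,b}
round 2:
  A via A→B A b: +{a}
  S: {a,b}  A: {a,b}  B: {a,b}
round 3: done
  S: {a,b}  A: {a,b}  B: {a,b}

Compute FOLLOW by fixpoint:
seed FOLLOW(S) with $
[1]
  A→A S: FOLLOW(A) ⊇ FIRST(S) = {a,b}; new: +{a,b}
  A→A S: FOLLOW(S) ⊇ FOLLOW(A) ⊇ {a,b}; new: +{a,b}
  A→B A b: FOLLOW(B) ⊇ FIRST(A) = {a,b}; new: +{a,b}
  S→B: FOLLOW(B) ⊇ FOLLOW(S) ⊇ {$,a,b}; new: +{$}
  S: {$,a,b}  A: {a,b}  B: {$,a,b}
[2]
  B→b A: FOLLOW(A) ⊇ FOLLOW(B) ⊇ {$,a,b}; new: +{$}
  S: {$,a,b}  A: {$,a,b}  B: {$,a,b}
[3] — fixpoint
  S: {$,a,b}  A: {$,a,b}  B: {$,a,b}

FOLLOW(B) = ["$", "a", "b"]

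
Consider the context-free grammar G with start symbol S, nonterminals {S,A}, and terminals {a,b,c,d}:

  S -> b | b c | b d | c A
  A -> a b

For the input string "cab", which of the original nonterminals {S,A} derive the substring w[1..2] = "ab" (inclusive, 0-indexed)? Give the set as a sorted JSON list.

Convert to CNF:
  S -> T1 T2 | T1 T3 | T2 A | b
  A -> T0 T1
  T0 -> a
  T1 -> b
  T2 -> c
  T3 -> d

CYK table (by increasing span) (cells [i..j] with 1 ≤ i ≤ j ≤ 2 only):
  [1..1]={T0}  "a"  orig:{}
  [2..2]={S,T1}  "b"  orig:{S}
  [1..2]={A}  "ab"

Original NTs in T[1,2] deriving "ab": ["A"]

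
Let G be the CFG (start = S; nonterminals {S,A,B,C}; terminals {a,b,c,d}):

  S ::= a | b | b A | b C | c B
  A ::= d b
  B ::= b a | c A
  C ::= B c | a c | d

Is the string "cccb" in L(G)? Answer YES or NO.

Convert to CNF:
  S -> T1 A | T1 C | T3 B | a | b
  A -> T0 T1
  B -> T1 T2 | T3 A
  C -> B T3 | T2 T3 | d
  T0 -> d
  T1 -> b
  T2 -> a
  T3 -> c

CYK table (by increasing span):
  T[0,0] 'c' = {T3}  orig:{}
  T[1,1] 'c' = {T3}  orig:{}
  T[2,2] 'c' = {T3}  orig:{}
  T[3,3] 'b' = {S,T1}  orig:{S}
  T[0,1] 'cc' = ∅
  T[1,2] 'cc' = ∅
  T[2,3] 'cb' = ∅
  T[0,2] 'ccc' = ∅
  T[1,3] 'ccb' = ∅
  T[0,3] 'cccb' = ∅

S ∉ T[0,3] ⇒ NO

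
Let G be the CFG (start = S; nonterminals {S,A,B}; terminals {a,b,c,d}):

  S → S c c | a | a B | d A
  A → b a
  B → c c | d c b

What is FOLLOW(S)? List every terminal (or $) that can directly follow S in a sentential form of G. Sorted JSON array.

FIRST sets, iterate to fixpoint:
round 1:
  A via A→b a: +{b}
  B via B→c c: +{c}
  B via B→d c b: +{d}
  S via S→a: +{a}
  S via S→d A: +{d}
  FIRST[S]={a,d}  FIRST[A]={b}  FIRST[B]={c,d}
round 2: (stable)
  FIRST[S]={a,d}  FIRST[A]={b}  FIRST[B]={c,d}

FOLLOW sets:
FOLLOW(S) := {$}
[1]
  S→S c c: FOLLOW(S) ⊇ FIRST(c) = {c}; new: +{c}
  S→a B: FOLLOW(B) ⊇ FOLLOW(S) ⊇ {$,c}; new: +{$,c}
  S→d A: FOLLOW(A) ⊇ FOLLOW(S) ⊇ {$,c}; new: +{$,c}
  S: {$,c}  A: {$,c}  B: {$,c}
[2] done
  S: {$,c}  A: {$,c}  B: {$,c}

FOLLOW(S) = ["$", "c"]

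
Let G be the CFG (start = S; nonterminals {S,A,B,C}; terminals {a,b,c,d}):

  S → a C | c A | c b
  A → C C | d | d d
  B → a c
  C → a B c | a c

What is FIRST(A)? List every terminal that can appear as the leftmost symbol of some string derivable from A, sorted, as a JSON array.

FIRST sets, iterate to fixpoint:
pass 1:
  A via A→d: +{d}
  B via B→a c: +{a}
  C via C→a B c: +{a}
  S via S→a C: +{a}
  S via S→c A: +{c}
  S: {a,c}  A: {d}  B: {a}  C: {a}
pass 2:
  A via A→C C: +{a}
  S: {a,c}  A: {a,d}  B: {a}  C: {a}
pass 3: (stable)
  S: {a,c}  A: {a,d}  B: {a}  C: {a}

FIRST(A) = ["a", "d"]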